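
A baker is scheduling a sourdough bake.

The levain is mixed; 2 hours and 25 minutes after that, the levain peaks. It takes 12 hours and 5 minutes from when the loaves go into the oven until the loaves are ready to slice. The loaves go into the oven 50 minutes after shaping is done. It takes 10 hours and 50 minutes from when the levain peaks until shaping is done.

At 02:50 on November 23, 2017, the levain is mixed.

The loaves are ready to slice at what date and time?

The levain is mixed: 02:50 Nov 23, 2017.
The levain peaks: 02:50 Nov 23, 2017 + 2h25m = 05:15 Nov 23, 2017.
Shaping is done: 05:15 Nov 23, 2017 + 10h50m = 16:05 Nov 23, 2017.
The loaves go into the oven: 16:05 Nov 23, 2017 + 50m = 16:55 Nov 23, 2017.
The loaves are ready to slice: 16:55 Nov 23, 2017 + 12h05m = 05:00 Nov 24, 2017.

05:00 on November 24, 2017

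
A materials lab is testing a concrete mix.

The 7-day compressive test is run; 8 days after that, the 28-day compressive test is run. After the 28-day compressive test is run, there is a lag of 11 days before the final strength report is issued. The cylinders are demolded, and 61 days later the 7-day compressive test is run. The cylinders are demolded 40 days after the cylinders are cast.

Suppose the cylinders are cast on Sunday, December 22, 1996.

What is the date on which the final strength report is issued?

Monday, April 21, 1997

The cylinders are cast: Dec 22, 1996.
The cylinders are demolded: Dec 22, 1996 + 40 days = Jan 31, 1997.
The 7-day compressive test is run: Jan 31, 1997 + 61 days = Apr 2, 1997.
The 28-day compressive test is run: Apr 2, 1997 + 8 days = Apr 10, 1997.
The final strength report is issued: Apr 10, 1997 + 11 days = Apr 21, 1997.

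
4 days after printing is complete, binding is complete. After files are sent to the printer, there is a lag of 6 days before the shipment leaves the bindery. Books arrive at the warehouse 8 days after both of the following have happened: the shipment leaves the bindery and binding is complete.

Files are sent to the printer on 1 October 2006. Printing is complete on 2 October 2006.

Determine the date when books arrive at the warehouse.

Files are sent to the printer: Oct 1, 2006.
The shipment leaves the bindery: Oct 1, 2006 + 6 days = Oct 7, 2006.
Printing is complete: Oct 2, 2006.
Binding is complete: Oct 2, 2006 + 4 days = Oct 6, 2006.
Both prerequisites met — the shipment leaves the bindery (Oct 7, 2006), binding is complete (Oct 6, 2006); the later is Oct 7, 2006.
Books arrive at the warehouse: Oct 7, 2006 + 8 days = Oct 15, 2006.

15 October 2006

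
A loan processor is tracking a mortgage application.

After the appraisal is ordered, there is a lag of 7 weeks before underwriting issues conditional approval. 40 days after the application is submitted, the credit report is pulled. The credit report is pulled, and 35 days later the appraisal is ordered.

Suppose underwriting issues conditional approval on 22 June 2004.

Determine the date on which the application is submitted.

19 February 2004

Underwriting issues conditional approval: Jun 22, 2004.
The appraisal is ordered: Jun 22, 2004 − 7 weeks = May 4, 2004.
The credit report is pulled: May 4, 2004 − 35 days = Mar 30, 2004.
The application is submitted: Mar 30, 2004 − 40 days = Feb 19, 2004.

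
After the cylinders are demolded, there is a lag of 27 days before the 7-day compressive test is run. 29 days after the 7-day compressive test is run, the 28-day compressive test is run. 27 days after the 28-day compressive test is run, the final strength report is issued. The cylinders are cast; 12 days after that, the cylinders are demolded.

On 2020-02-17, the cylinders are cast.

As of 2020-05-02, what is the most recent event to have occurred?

The cylinders are cast: Feb 17, 2020.
The cylinders are demolded: Feb 17, 2020 + 12 days = Feb 29, 2020.
The 7-day compressive test is run: Feb 29, 2020 + 27 days = Mar 27, 2020.
The 28-day compressive test is run: Mar 27, 2020 + 29 days = Apr 25, 2020.
The final strength report is issued: Apr 25, 2020 + 27 days = May 22, 2020.
May 2, 2020 falls between when the 28-day compressive test is run (Apr 25, 2020) and when the final strength report is issued (May 22, 2020).

The 28-day compressive test is run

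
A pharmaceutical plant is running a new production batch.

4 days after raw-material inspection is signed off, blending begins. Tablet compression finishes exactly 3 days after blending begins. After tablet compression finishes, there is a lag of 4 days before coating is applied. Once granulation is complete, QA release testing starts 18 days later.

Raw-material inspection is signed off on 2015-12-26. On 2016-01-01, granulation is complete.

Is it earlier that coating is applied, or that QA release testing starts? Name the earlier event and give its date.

Raw-material inspection is signed off: Dec 26, 2015.
Blending begins: Dec 26, 2015 + 4 days = Dec 30, 2015.
Tablet compression finishes: Dec 30, 2015 + 3 days = Jan 2, 2016.
Coating is applied: Jan 2, 2016 + 4 days = Jan 6, 2016.
Granulation is complete: Jan 1, 2016.
QA release testing starts: Jan 1, 2016 + 18 days = Jan 19, 2016.
Comparing: coating is applied on Jan 6, 2016 vs QA release testing starts on Jan 19, 2016. Earlier: coating is applied.

Coating is applied — 2016-01-06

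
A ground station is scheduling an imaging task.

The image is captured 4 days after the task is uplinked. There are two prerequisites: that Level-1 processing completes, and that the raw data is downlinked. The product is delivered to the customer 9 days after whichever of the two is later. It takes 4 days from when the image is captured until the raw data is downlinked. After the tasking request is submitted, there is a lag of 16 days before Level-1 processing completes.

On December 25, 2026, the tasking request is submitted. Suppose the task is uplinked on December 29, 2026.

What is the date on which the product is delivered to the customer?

January 19, 2027

The tasking request is submitted: Dec 25, 2026.
Level-1 processing completes: Dec 25, 2026 + 16 days = Jan 10, 2027.
The task is uplinked: Dec 29, 2026.
The image is captured: Dec 29, 2026 + 4 days = Jan 2, 2027.
The raw data is downlinked: Jan 2, 2027 + 4 days = Jan 6, 2027.
Both prerequisites met — Level-1 processing completes (Jan 10, 2027), the raw data is downlinked (Jan 6, 2027); the later is Jan 10, 2027.
The product is delivered to the customer: Jan 10, 2027 + 9 days = Jan 19, 2027.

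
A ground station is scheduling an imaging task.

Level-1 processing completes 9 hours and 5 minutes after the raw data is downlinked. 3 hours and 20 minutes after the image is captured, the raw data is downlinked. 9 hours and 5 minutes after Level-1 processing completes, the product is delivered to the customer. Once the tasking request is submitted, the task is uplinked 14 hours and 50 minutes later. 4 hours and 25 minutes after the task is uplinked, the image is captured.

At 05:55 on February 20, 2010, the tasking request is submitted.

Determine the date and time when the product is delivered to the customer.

22:40 on February 21, 2010

The tasking request is submitted: 05:55 Feb 20, 2010.
The task is uplinked: 05:55 Feb 20, 2010 + 14h50m = 20:45 Feb 20, 2010.
The image is captured: 20:45 Feb 20, 2010 + 4h25m = 01:10 Feb 21, 2010.
The raw data is downlinked: 01:10 Feb 21, 2010 + 3h20m = 04:30 Feb 21, 2010.
Level-1 processing completes: 04:30 Feb 21, 2010 + 9h05m = 13:35 Feb 21, 2010.
The product is delivered to the customer: 13:35 Feb 21, 2010 + 9h05m = 22:40 Feb 21, 2010.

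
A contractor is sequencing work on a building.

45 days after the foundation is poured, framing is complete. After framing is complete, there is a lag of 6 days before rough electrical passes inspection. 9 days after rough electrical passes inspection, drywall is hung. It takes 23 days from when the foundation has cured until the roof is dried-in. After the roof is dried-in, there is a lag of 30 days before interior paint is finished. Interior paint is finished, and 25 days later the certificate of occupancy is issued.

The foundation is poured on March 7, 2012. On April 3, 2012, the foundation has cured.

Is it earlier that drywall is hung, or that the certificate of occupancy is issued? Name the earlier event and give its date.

The foundation is poured: Mar 7, 2012.
Framing is complete: Mar 7, 2012 + 45 days = Apr 21, 2012.
Rough electrical passes inspection: Apr 21, 2012 + 6 days = Apr 27, 2012.
Drywall is hung: Apr 27, 2012 + 9 days = May 6, 2012.
The foundation has cured: Apr 3, 2012.
The roof is dried-in: Apr 3, 2012 + 23 days = Apr 26, 2012.
Interior paint is finished: Apr 26, 2012 + 30 days = May 26, 2012.
The certificate of occupancy is issued: May 26, 2012 + 25 days = Jun 20, 2012.
Comparing: drywall is hung on May 6, 2012 vs the certificate of occupancy is issued on Jun 20, 2012. Earlier: drywall is hung.

Drywall is hung — May 6, 2012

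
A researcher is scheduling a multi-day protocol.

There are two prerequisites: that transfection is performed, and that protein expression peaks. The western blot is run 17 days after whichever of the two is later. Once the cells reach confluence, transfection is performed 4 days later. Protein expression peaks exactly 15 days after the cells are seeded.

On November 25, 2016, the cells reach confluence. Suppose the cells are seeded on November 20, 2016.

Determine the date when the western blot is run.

December 22, 2016

The cells reach confluence: Nov 25, 2016.
Transfection is performed: Nov 25, 2016 + 4 days = Nov 29, 2016.
The cells are seeded: Nov 20, 2016.
Protein expression peaks: Nov 20, 2016 + 15 days = Dec 5, 2016.
Both prerequisites met — transfection is performed (Nov 29, 2016), protein expression peaks (Dec 5, 2016); the later is Dec 5, 2016.
The western blot is run: Dec 5, 2016 + 17 days = Dec 22, 2016.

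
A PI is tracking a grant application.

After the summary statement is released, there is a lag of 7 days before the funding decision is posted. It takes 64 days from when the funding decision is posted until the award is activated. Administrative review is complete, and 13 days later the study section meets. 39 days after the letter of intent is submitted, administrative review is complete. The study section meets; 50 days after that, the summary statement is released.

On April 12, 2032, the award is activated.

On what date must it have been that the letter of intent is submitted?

October 22, 2031

The award is activated: Apr 12, 2032.
The funding decision is posted: Apr 12, 2032 − 64 days = Feb 8, 2032.
The summary statement is released: Feb 8, 2032 − 7 days = Feb 1, 2032.
The study section meets: Feb 1, 2032 − 50 days = Dec 13, 2031.
Administrative review is complete: Dec 13, 2031 − 13 days = Nov 30, 2031.
The letter of intent is submitted: Nov 30, 2031 − 39 days = Oct 22, 2031.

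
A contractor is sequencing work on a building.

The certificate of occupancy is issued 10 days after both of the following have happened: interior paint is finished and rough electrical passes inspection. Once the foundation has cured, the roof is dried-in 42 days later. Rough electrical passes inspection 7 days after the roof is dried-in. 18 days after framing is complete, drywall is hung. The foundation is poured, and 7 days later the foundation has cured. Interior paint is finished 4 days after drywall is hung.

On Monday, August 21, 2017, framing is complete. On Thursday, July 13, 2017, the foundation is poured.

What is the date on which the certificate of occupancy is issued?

Framing is complete: Aug 21, 2017.
Drywall is hung: Aug 21, 2017 + 18 days = Sep 8, 2017.
Interior paint is finished: Sep 8, 2017 + 4 days = Sep 12, 2017.
The foundation is poured: Jul 13, 2017.
The foundation has cured: Jul 13, 2017 + 7 days = Jul 20, 2017.
The roof is dried-in: Jul 20, 2017 + 42 days = Aug 31, 2017.
Rough electrical passes inspection: Aug 31, 2017 + 7 days = Sep 7, 2017.
Both prerequisites met — interior paint is finished (Sep 12, 2017), rough electrical passes inspection (Sep 7, 2017); the later is Sep 12, 2017.
The certificate of occupancy is issued: Sep 12, 2017 + 10 days = Sep 22, 2017.

Friday, September 22, 2017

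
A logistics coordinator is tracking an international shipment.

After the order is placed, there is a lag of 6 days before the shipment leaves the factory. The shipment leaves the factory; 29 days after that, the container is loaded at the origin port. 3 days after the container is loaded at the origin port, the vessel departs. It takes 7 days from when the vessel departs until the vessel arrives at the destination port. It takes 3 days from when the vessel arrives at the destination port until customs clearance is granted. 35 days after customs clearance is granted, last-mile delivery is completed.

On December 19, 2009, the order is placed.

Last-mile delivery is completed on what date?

The order is placed: Dec 19, 2009.
The shipment leaves the factory: Dec 19, 2009 + 6 days = Dec 25, 2009.
The container is loaded at the origin port: Dec 25, 2009 + 29 days = Jan 23, 2010.
The vessel departs: Jan 23, 2010 + 3 days = Jan 26, 2010.
The vessel arrives at the destination port: Jan 26, 2010 + 7 days = Feb 2, 2010.
Customs clearance is granted: Feb 2, 2010 + 3 days = Feb 5, 2010.
Last-mile delivery is completed: Feb 5, 2010 + 35 days = Mar 12, 2010.

March 12, 2010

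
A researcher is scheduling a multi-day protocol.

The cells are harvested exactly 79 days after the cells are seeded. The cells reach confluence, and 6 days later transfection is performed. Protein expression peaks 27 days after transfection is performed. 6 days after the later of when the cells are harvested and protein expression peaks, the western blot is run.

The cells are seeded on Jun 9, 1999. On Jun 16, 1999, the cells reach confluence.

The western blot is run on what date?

The cells are seeded: Jun 9, 1999.
The cells are harvested: Jun 9, 1999 + 79 days = Aug 27, 1999.
The cells reach confluence: Jun 16, 1999.
Transfection is performed: Jun 16, 1999 + 6 days = Jun 22, 1999.
Protein expression peaks: Jun 22, 1999 + 27 days = Jul 19, 1999.
Both prerequisites met — the cells are harvested (Aug 27, 1999), protein expression peaks (Jul 19, 1999); the later is Aug 27, 1999.
The western blot is run: Aug 27, 1999 + 6 days = Sep 2, 1999.

Sep 2, 1999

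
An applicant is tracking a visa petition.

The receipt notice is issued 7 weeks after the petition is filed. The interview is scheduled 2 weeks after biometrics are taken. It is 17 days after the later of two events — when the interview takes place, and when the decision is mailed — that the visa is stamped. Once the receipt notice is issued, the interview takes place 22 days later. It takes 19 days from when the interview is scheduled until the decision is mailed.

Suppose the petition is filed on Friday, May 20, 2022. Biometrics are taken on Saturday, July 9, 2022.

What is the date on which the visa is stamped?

Sunday, August 28, 2022

The petition is filed: May 20, 2022.
The receipt notice is issued: May 20, 2022 + 7 weeks = Jul 8, 2022.
The interview takes place: Jul 8, 2022 + 22 days = Jul 30, 2022.
Biometrics are taken: Jul 9, 2022.
The interview is scheduled: Jul 9, 2022 + 2 weeks = Jul 23, 2022.
The decision is mailed: Jul 23, 2022 + 19 days = Aug 11, 2022.
Both prerequisites met — the interview takes place (Jul 30, 2022), the decision is mailed (Aug 11, 2022); the later is Aug 11, 2022.
The visa is stamped: Aug 11, 2022 + 17 days = Aug 28, 2022.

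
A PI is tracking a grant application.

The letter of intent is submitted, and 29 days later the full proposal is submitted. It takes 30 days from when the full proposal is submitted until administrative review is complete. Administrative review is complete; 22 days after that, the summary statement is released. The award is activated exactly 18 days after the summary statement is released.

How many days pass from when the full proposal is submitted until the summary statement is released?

Causal path: the full proposal is submitted → administrative review is complete → the summary statement is released.
Total delay along the path: 30 + 22 = 52 days.

52 days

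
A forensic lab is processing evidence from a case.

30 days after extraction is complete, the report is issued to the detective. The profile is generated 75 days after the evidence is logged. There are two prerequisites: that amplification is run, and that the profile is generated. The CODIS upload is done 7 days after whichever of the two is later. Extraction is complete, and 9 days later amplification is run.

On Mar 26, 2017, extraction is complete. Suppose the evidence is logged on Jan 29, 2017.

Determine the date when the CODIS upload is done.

Apr 21, 2017

Extraction is complete: Mar 26, 2017.
Amplification is run: Mar 26, 2017 + 9 days = Apr 4, 2017.
The evidence is logged: Jan 29, 2017.
The profile is generated: Jan 29, 2017 + 75 days = Apr 14, 2017.
Both prerequisites met — amplification is run (Apr 4, 2017), the profile is generated (Apr 14, 2017); the later is Apr 14, 2017.
The CODIS upload is done: Apr 14, 2017 + 7 days = Apr 21, 2017.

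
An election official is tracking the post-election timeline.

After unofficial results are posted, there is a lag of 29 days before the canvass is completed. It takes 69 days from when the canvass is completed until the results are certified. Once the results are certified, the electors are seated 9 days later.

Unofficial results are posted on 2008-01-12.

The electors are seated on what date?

2008-04-28

Unofficial results are posted: Jan 12, 2008.
The canvass is completed: Jan 12, 2008 + 29 days = Feb 10, 2008.
The results are certified: Feb 10, 2008 + 69 days = Apr 19, 2008.
The electors are seated: Apr 19, 2008 + 9 days = Apr 28, 2008.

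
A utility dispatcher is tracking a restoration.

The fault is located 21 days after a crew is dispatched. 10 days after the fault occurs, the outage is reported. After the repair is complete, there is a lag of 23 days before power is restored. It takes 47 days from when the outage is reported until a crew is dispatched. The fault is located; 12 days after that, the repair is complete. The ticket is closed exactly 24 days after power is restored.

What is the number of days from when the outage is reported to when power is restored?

Causal path: the outage is reported → a crew is dispatched → the fault is located → the repair is complete → power is restored.
Total delay along the path: 47 + 21 + 12 + 23 = 103 days.

103 days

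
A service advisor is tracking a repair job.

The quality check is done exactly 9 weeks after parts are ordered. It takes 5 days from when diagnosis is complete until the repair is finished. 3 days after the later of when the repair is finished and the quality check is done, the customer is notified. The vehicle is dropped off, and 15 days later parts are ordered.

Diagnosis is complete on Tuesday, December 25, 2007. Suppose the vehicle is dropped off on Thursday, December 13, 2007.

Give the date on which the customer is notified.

Diagnosis is complete: Dec 25, 2007.
The repair is finished: Dec 25, 2007 + 5 days = Dec 30, 2007.
The vehicle is dropped off: Dec 13, 2007.
Parts are ordered: Dec 13, 2007 + 15 days = Dec 28, 2007.
The quality check is done: Dec 28, 2007 + 9 weeks = Feb 29, 2008.
Both prerequisites met — the repair is finished (Dec 30, 2007), the quality check is done (Feb 29, 2008); the later is Feb 29, 2008.
The customer is notified: Feb 29, 2008 + 3 days = Mar 3, 2008.

Monday, March 3, 2008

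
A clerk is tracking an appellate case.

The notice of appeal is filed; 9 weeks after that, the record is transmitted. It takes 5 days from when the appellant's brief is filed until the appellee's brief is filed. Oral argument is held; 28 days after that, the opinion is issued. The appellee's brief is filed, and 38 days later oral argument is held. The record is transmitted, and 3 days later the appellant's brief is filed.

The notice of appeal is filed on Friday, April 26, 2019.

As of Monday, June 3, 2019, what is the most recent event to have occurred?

The notice of appeal is filed

The notice of appeal is filed: Apr 26, 2019.
The record is transmitted: Apr 26, 2019 + 9 weeks = Jun 28, 2019.
The appellant's brief is filed: Jun 28, 2019 + 3 days = Jul 1, 2019.
The appellee's brief is filed: Jul 1, 2019 + 5 days = Jul 6, 2019.
Oral argument is held: Jul 6, 2019 + 38 days = Aug 13, 2019.
The opinion is issued: Aug 13, 2019 + 28 days = Sep 10, 2019.
Jun 3, 2019 falls between when the notice of appeal is filed (Apr 26, 2019) and when the record is transmitted (Jun 28, 2019).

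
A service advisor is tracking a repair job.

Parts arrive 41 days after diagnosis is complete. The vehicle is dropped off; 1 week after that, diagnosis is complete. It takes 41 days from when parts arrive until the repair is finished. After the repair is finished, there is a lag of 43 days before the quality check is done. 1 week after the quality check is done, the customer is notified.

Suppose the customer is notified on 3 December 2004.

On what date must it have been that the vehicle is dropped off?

The customer is notified: Dec 3, 2004.
The quality check is done: Dec 3, 2004 − 1 week = Nov 26, 2004.
The repair is finished: Nov 26, 2004 − 43 days = Oct 14, 2004.
Parts arrive: Oct 14, 2004 − 41 days = Sep 3, 2004.
Diagnosis is complete: Sep 3, 2004 − 41 days = Jul 24, 2004.
The vehicle is dropped off: Jul 24, 2004 − 1 week = Jul 17, 2004.

17 July 2004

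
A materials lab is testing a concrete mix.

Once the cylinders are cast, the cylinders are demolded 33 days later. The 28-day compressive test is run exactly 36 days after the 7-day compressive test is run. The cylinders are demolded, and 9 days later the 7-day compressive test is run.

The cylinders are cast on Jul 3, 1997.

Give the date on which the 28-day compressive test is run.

Sep 19, 1997

The cylinders are cast: Jul 3, 1997.
The cylinders are demolded: Jul 3, 1997 + 33 days = Aug 5, 1997.
The 7-day compressive test is run: Aug 5, 1997 + 9 days = Aug 14, 1997.
The 28-day compressive test is run: Aug 14, 1997 + 36 days = Sep 19, 1997.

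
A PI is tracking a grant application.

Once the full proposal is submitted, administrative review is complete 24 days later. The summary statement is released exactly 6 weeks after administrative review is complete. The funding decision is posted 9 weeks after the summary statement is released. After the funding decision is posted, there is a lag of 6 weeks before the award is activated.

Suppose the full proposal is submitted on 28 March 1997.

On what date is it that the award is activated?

The full proposal is submitted: Mar 28, 1997.
Administrative review is complete: Mar 28, 1997 + 24 days = Apr 21, 1997.
The summary statement is released: Apr 21, 1997 + 6 weeks = Jun 2, 1997.
The funding decision is posted: Jun 2, 1997 + 9 weeks = Aug 4, 1997.
The award is activated: Aug 4, 1997 + 6 weeks = Sep 15, 1997.

15 September 1997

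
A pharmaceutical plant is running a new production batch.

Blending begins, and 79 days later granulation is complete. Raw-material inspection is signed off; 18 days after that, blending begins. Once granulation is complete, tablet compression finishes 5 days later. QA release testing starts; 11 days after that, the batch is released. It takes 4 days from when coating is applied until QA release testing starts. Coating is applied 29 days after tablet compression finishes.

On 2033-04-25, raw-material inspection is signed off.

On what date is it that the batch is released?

Raw-material inspection is signed off: Apr 25, 2033.
Blending begins: Apr 25, 2033 + 18 days = May 13, 2033.
Granulation is complete: May 13, 2033 + 79 days = Jul 31, 2033.
Tablet compression finishes: Jul 31, 2033 + 5 days = Aug 5, 2033.
Coating is applied: Aug 5, 2033 + 29 days = Sep 3, 2033.
QA release testing starts: Sep 3, 2033 + 4 days = Sep 7, 2033.
The batch is released: Sep 7, 2033 + 11 days = Sep 18, 2033.

2033-09-18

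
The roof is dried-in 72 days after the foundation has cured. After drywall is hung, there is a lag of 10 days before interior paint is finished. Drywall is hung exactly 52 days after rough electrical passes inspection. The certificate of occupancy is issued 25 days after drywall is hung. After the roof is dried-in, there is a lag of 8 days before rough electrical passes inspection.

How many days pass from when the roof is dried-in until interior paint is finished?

70 days

Causal path: the roof is dried-in → rough electrical passes inspection → drywall is hung → interior paint is finished.
Total delay along the path: 8 + 52 + 10 = 70 days.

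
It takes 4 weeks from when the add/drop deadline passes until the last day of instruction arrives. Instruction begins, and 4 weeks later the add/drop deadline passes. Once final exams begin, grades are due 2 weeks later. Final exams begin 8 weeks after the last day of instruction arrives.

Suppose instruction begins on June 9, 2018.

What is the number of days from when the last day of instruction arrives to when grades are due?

70 days

Causal path: the last day of instruction arrives → final exams begin → grades are due.
Total delay along the path: 8 + 2 weeks = 10 weeks = 70 days.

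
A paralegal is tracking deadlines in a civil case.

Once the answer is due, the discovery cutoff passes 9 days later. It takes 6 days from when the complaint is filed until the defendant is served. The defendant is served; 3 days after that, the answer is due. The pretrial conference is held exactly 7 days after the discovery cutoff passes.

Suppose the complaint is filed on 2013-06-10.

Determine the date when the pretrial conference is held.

The complaint is filed: Jun 10, 2013.
The defendant is served: Jun 10, 2013 + 6 days = Jun 16, 2013.
The answer is due: Jun 16, 2013 + 3 days = Jun 19, 2013.
The discovery cutoff passes: Jun 19, 2013 + 9 days = Jun 28, 2013.
The pretrial conference is held: Jun 28, 2013 + 7 days = Jul 5, 2013.

2013-07-05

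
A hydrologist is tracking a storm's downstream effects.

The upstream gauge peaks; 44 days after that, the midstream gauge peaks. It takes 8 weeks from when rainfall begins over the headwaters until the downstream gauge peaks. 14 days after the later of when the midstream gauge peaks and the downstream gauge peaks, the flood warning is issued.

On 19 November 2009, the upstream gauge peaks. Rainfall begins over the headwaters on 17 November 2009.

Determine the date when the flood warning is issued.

26 January 2010

The upstream gauge peaks: Nov 19, 2009.
The midstream gauge peaks: Nov 19, 2009 + 44 days = Jan 2, 2010.
Rainfall begins over the headwaters: Nov 17, 2009.
The downstream gauge peaks: Nov 17, 2009 + 8 weeks = Jan 12, 2010.
Both prerequisites met — the midstream gauge peaks (Jan 2, 2010), the downstream gauge peaks (Jan 12, 2010); the later is Jan 12, 2010.
The flood warning is issued: Jan 12, 2010 + 14 days = Jan 26, 2010.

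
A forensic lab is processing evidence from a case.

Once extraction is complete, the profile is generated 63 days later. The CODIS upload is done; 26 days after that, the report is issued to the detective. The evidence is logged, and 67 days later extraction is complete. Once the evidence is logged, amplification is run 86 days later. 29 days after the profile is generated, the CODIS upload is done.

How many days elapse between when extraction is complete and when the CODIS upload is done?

Causal path: extraction is complete → the profile is generated → the CODIS upload is done.
Total delay along the path: 63 + 29 = 92 days.

92 days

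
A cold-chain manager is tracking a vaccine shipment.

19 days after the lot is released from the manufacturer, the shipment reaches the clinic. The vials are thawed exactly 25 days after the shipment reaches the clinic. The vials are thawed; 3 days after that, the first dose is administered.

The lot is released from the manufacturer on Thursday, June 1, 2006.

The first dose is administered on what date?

Tuesday, July 18, 2006

The lot is released from the manufacturer: Jun 1, 2006.
The shipment reaches the clinic: Jun 1, 2006 + 19 days = Jun 20, 2006.
The vials are thawed: Jun 20, 2006 + 25 days = Jul 15, 2006.
The first dose is administered: Jul 15, 2006 + 3 days = Jul 18, 2006.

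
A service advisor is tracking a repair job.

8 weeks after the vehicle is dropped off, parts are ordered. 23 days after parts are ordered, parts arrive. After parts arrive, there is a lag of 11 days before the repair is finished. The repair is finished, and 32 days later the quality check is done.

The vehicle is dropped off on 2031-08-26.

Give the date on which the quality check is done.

The vehicle is dropped off: Aug 26, 2031.
Parts are ordered: Aug 26, 2031 + 8 weeks = Oct 21, 2031.
Parts arrive: Oct 21, 2031 + 23 days = Nov 13, 2031.
The repair is finished: Nov 13, 2031 + 11 days = Nov 24, 2031.
The quality check is done: Nov 24, 2031 + 32 days = Dec 26, 2031.

2031-12-26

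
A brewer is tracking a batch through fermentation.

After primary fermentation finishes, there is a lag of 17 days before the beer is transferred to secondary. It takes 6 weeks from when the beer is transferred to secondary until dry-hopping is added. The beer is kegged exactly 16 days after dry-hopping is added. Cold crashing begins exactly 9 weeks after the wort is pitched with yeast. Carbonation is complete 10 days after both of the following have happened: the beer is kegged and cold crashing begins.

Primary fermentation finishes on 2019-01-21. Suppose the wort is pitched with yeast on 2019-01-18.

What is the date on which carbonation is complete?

2019-04-16

Primary fermentation finishes: Jan 21, 2019.
The beer is transferred to secondary: Jan 21, 2019 + 17 days = Feb 7, 2019.
Dry-hopping is added: Feb 7, 2019 + 6 weeks = Mar 21, 2019.
The beer is kegged: Mar 21, 2019 + 16 days = Apr 6, 2019.
The wort is pitched with yeast: Jan 18, 2019.
Cold crashing begins: Jan 18, 2019 + 9 weeks = Mar 22, 2019.
Both prerequisites met — the beer is kegged (Apr 6, 2019), cold crashing begins (Mar 22, 2019); the later is Apr 6, 2019.
Carbonation is complete: Apr 6, 2019 + 10 days = Apr 16, 2019.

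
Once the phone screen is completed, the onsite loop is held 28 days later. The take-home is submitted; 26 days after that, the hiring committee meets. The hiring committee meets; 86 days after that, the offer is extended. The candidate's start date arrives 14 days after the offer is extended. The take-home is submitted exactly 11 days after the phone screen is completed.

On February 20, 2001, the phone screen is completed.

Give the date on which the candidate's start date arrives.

July 7, 2001

The phone screen is completed: Feb 20, 2001.
The take-home is submitted: Feb 20, 2001 + 11 days = Mar 3, 2001.
The hiring committee meets: Mar 3, 2001 + 26 days = Mar 29, 2001.
The offer is extended: Mar 29, 2001 + 86 days = Jun 23, 2001.
The candidate's start date arrives: Jun 23, 2001 + 14 days = Jul 7, 2001.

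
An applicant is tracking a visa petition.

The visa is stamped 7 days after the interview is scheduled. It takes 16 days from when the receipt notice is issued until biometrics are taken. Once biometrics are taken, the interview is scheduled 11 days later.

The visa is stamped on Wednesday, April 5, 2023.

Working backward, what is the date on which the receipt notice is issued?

The visa is stamped: Apr 5, 2023.
The interview is scheduled: Apr 5, 2023 − 7 days = Mar 29, 2023.
Biometrics are taken: Mar 29, 2023 − 11 days = Mar 18, 2023.
The receipt notice is issued: Mar 18, 2023 − 16 days = Mar 2, 2023.

Thursday, March 2, 2023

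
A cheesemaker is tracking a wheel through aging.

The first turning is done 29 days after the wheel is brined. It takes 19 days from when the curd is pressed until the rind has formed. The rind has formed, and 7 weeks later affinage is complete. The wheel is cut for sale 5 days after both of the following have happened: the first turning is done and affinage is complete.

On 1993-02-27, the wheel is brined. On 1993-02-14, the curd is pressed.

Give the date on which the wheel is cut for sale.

1993-04-28

The wheel is brined: Feb 27, 1993.
The first turning is done: Feb 27, 1993 + 29 days = Mar 28, 1993.
The curd is pressed: Feb 14, 1993.
The rind has formed: Feb 14, 1993 + 19 days = Mar 5, 1993.
Affinage is complete: Mar 5, 1993 + 7 weeks = Apr 23, 1993.
Both prerequisites met — the first turning is done (Mar 28, 1993), affinage is complete (Apr 23, 1993); the later is Apr 23, 1993.
The wheel is cut for sale: Apr 23, 1993 + 5 days = Apr 28, 1993.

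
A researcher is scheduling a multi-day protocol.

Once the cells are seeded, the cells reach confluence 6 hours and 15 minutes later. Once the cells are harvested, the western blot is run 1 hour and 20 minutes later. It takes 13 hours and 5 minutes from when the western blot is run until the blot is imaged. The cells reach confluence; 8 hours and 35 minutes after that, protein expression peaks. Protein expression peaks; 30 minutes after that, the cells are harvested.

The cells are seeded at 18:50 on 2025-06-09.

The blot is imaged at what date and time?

00:35 on 2025-06-11

The cells are seeded: 18:50 Jun 9, 2025.
The cells reach confluence: 18:50 Jun 9, 2025 + 6h15m = 01:05 Jun 10, 2025.
Protein expression peaks: 01:05 Jun 10, 2025 + 8h35m = 09:40 Jun 10, 2025.
The cells are harvested: 09:40 Jun 10, 2025 + 30m = 10:10 Jun 10, 2025.
The western blot is run: 10:10 Jun 10, 2025 + 1h20m = 11:30 Jun 10, 2025.
The blot is imaged: 11:30 Jun 10, 2025 + 13h05m = 00:35 Jun 11, 2025.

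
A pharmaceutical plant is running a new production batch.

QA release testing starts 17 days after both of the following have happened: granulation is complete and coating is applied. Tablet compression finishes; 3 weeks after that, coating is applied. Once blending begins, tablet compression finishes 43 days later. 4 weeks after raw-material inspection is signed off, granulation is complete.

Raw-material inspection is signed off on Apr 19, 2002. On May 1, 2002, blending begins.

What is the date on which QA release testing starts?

Raw-material inspection is signed off: Apr 19, 2002.
Granulation is complete: Apr 19, 2002 + 4 weeks = May 17, 2002.
Blending begins: May 1, 2002.
Tablet compression finishes: May 1, 2002 + 43 days = Jun 13, 2002.
Coating is applied: Jun 13, 2002 + 3 weeks = Jul 4, 2002.
Both prerequisites met — granulation is complete (May 17, 2002), coating is applied (Jul 4, 2002); the later is Jul 4, 2002.
QA release testing starts: Jul 4, 2002 + 17 days = Jul 21, 2002.

Jul 21, 2002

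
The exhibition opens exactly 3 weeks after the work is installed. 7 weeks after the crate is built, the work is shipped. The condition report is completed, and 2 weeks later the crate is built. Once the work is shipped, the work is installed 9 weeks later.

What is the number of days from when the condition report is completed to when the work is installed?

126 days

Causal path: the condition report is completed → the crate is built → the work is shipped → the work is installed.
Total delay along the path: 2 + 7 + 9 weeks = 18 weeks = 126 days.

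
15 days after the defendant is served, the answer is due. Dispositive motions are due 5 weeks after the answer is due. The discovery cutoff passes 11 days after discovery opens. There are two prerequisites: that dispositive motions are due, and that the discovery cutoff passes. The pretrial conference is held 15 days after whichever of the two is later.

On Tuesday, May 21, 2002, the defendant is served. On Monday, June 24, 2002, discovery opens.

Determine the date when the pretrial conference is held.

Thursday, July 25, 2002

The defendant is served: May 21, 2002.
The answer is due: May 21, 2002 + 15 days = Jun 5, 2002.
Dispositive motions are due: Jun 5, 2002 + 5 weeks = Jul 10, 2002.
Discovery opens: Jun 24, 2002.
The discovery cutoff passes: Jun 24, 2002 + 11 days = Jul 5, 2002.
Both prerequisites met — dispositive motions are due (Jul 10, 2002), the discovery cutoff passes (Jul 5, 2002); the later is Jul 10, 2002.
The pretrial conference is held: Jul 10, 2002 + 15 days = Jul 25, 2002.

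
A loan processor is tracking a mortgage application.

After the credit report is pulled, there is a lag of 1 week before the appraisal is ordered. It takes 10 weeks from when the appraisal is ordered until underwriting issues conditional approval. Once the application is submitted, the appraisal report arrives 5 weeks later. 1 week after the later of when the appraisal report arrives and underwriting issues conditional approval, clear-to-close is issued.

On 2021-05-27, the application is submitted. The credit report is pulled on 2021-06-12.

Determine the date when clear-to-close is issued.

2021-09-04

The application is submitted: May 27, 2021.
The appraisal report arrives: May 27, 2021 + 5 weeks = Jul 1, 2021.
The credit report is pulled: Jun 12, 2021.
The appraisal is ordered: Jun 12, 2021 + 1 week = Jun 19, 2021.
Underwriting issues conditional approval: Jun 19, 2021 + 10 weeks = Aug 28, 2021.
Both prerequisites met — the appraisal report arrives (Jul 1, 2021), underwriting issues conditional approval (Aug 28, 2021); the later is Aug 28, 2021.
Clear-to-close is issued: Aug 28, 2021 + 1 week = Sep 4, 2021.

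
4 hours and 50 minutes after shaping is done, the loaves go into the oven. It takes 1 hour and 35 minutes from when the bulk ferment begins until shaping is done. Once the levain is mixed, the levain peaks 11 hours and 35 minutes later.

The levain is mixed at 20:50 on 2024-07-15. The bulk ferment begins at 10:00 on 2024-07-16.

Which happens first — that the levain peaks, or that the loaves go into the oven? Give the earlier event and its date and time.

The levain is mixed: 20:50 Jul 15, 2024.
The levain peaks: 20:50 Jul 15, 2024 + 11h35m = 08:25 Jul 16, 2024.
The bulk ferment begins: 10:00 Jul 16, 2024.
Shaping is done: 10:00 Jul 16, 2024 + 1h35m = 11:35 Jul 16, 2024.
The loaves go into the oven: 11:35 Jul 16, 2024 + 4h50m = 16:25 Jul 16, 2024.
Comparing: the levain peaks at 08:25 Jul 16, 2024 vs the loaves go into the oven at 16:25 Jul 16, 2024. Earlier: the levain peaks.

The levain peaks — 08:25 on 2024-07-16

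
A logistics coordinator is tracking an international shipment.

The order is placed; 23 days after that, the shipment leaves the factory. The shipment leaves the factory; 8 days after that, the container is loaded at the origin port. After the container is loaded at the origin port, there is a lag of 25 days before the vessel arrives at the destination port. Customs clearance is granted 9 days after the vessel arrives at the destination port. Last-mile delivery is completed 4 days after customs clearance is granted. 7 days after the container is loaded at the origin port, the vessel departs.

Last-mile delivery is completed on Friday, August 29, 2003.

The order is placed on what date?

Saturday, June 21, 2003

Last-mile delivery is completed: Aug 29, 2003.
Customs clearance is granted: Aug 29, 2003 − 4 days = Aug 25, 2003.
The vessel arrives at the destination port: Aug 25, 2003 − 9 days = Aug 16, 2003.
The container is loaded at the origin port: Aug 16, 2003 − 25 days = Jul 22, 2003.
The shipment leaves the factory: Jul 22, 2003 − 8 days = Jul 14, 2003.
The order is placed: Jul 14, 2003 − 23 days = Jun 21, 2003.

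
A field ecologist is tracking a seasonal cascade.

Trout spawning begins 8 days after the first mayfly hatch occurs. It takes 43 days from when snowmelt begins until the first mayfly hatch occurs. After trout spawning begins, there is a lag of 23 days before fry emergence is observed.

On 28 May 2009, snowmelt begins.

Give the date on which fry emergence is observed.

Snowmelt begins: May 28, 2009.
The first mayfly hatch occurs: May 28, 2009 + 43 days = Jul 10, 2009.
Trout spawning begins: Jul 10, 2009 + 8 days = Jul 18, 2009.
Fry emergence is observed: Jul 18, 2009 + 23 days = Aug 10, 2009.

10 August 2009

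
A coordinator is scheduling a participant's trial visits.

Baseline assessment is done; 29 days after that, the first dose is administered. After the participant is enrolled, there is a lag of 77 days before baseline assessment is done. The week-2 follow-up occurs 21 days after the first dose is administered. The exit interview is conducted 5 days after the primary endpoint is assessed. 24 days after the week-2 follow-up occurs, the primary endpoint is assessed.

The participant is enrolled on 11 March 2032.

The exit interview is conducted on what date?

The participant is enrolled: Mar 11, 2032.
Baseline assessment is done: Mar 11, 2032 + 77 days = May 27, 2032.
The first dose is administered: May 27, 2032 + 29 days = Jun 25, 2032.
The week-2 follow-up occurs: Jun 25, 2032 + 21 days = Jul 16, 2032.
The primary endpoint is assessed: Jul 16, 2032 + 24 days = Aug 9, 2032.
The exit interview is conducted: Aug 9, 2032 + 5 days = Aug 14, 2032.

14 August 2032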